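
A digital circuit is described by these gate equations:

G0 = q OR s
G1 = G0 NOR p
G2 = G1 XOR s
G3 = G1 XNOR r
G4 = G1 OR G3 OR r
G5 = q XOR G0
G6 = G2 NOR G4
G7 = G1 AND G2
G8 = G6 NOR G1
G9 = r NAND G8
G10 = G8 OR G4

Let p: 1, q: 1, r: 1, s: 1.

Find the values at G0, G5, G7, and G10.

G0 = q OR s = 1 OR 1 = 1
G1 = G0 NOR p = 1 NOR 1 = 0
G2 = G1 XOR s = 0 XOR 1 = 1
G3 = G1 XNOR r = 0 XNOR 1 = 0
G4 = G1 OR G3 OR r = 0 OR 0 OR 1 = 1
G5 = q XOR G0 = 1 XOR 1 = 0
G6 = G2 NOR G4 = 1 NOR 1 = 0
G7 = G1 AND G2 = 0 AND 1 = 0
G8 = G6 NOR G1 = 0 NOR 0 = 1
G10 = G8 OR G4 = 1 OR 1 = 1

G0 = 1  G5 = 0  G7 = 0  G10 = 1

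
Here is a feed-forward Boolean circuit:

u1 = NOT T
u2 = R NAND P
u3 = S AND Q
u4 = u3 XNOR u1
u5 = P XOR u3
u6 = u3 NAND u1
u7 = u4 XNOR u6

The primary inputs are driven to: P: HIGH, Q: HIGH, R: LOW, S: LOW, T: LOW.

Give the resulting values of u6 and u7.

u1 = NOT T = NOT LOW = HIGH
u3 = S AND Q = LOW AND HIGH = LOW
u4 = u3 XNOR u1 = LOW XNOR HIGH = LOW
u6 = u3 NAND u1 = LOW NAND HIGH = HIGH
u7 = u4 XNOR u6 = LOW XNOR HIGH = LOW

u6 = HIGH, u7 = LOW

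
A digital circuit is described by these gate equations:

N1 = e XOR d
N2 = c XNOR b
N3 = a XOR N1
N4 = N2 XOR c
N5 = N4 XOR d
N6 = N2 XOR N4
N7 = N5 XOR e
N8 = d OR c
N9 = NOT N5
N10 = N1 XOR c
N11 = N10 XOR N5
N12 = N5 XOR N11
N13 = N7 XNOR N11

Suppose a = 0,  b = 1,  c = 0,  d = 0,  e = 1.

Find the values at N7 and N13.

N7 = 1  N13 = 1

N1 = e XOR d = 1 XOR 0 = 1
N2 = c XNOR b = 0 XNOR 1 = 0
N4 = N2 XOR c = 0 XOR 0 = 0
N5 = N4 XOR d = 0 XOR 0 = 0
N7 = N5 XOR e = 0 XOR 1 = 1
N10 = N1 XOR c = 1 XOR 0 = 1
N11 = N10 XOR N5 = 1 XOR 0 = 1
N13 = N7 XNOR N11 = 1 XNOR 1 = 1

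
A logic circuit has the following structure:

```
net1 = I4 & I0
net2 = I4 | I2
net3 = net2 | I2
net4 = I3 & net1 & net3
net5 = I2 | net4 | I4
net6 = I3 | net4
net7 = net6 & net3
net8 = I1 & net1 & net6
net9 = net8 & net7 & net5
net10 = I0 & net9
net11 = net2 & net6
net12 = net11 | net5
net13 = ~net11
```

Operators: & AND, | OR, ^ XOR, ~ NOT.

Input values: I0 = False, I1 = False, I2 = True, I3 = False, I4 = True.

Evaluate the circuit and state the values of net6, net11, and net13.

net6 = False, net11 = False, net13 = True

net1 = I4 AND I0 = True AND False = False
net2 = I4 OR I2 = True OR True = True
net3 = net2 OR I2 = True OR True = True
net4 = I3 AND net1 AND net3 = False AND False AND True = False
net6 = I3 OR net4 = False OR False = False
net11 = net2 AND net6 = True AND False = False
net13 = NOT net11 = NOT False = True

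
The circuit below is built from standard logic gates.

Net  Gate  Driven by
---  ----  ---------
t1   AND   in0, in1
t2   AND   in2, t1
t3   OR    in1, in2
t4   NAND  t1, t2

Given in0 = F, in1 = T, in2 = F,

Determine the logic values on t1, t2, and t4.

t1 = in0 AND in1 = F AND T = F
t2 = in2 AND t1 = F AND F = F
t4 = t1 NAND t2 = F NAND F = T

t1 = F, t2 = F, t4 = T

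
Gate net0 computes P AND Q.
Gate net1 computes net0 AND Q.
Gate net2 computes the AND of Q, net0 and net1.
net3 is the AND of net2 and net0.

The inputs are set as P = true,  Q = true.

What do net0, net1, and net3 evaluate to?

net0 = true; net1 = true; net3 = true

net0 = P AND Q = true AND true = true
net1 = net0 AND Q = true AND true = true
net2 = Q AND net0 AND net1 = true AND true AND true = true
net3 = net2 AND net0 = true AND true = true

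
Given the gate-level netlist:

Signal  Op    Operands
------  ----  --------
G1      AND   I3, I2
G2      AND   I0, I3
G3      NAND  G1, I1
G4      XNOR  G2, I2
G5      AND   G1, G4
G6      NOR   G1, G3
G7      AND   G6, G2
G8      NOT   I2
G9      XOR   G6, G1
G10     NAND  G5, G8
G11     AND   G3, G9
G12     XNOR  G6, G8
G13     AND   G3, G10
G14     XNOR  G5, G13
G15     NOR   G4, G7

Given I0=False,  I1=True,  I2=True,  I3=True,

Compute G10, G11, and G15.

G1 = I3 AND I2 = True AND True = True
G2 = I0 AND I3 = False AND True = False
G3 = G1 NAND I1 = True NAND True = False
G4 = G2 XNOR I2 = False XNOR True = False
G5 = G1 AND G4 = True AND False = False
G6 = G1 NOR G3 = True NOR False = False
G7 = G6 AND G2 = False AND False = False
G8 = NOT I2 = NOT True = False
G9 = G6 XOR G1 = False XOR True = True
G10 = G5 NAND G8 = False NAND False = True
G11 = G3 AND G9 = False AND True = False
G15 = G4 NOR G7 = False NOR False = True

G10 = True, G11 = False, G15 = True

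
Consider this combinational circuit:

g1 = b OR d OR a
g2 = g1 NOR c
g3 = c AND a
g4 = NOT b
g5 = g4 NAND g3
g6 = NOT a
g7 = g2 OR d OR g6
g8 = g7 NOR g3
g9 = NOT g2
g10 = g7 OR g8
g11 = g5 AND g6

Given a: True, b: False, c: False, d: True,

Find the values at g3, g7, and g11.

g1 = b OR d OR a = False OR True OR True = True
g2 = g1 NOR c = True NOR False = False
g3 = c AND a = False AND True = False
g4 = NOT b = NOT False = True
g5 = g4 NAND g3 = True NAND False = True
g6 = NOT a = NOT True = False
g7 = g2 OR d OR g6 = False OR True OR False = True
g11 = g5 AND g6 = True AND False = False

g3 = False, g7 = True, g11 = False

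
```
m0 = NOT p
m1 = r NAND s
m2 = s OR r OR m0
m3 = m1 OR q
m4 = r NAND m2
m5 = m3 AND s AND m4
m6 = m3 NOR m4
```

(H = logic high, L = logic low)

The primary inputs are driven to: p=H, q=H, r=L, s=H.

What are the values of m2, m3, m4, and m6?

m0 = NOT p = NOT H = L
m1 = r NAND s = L NAND H = H
m2 = s OR r OR m0 = H OR L OR L = H
m3 = m1 OR q = H OR H = H
m4 = r NAND m2 = L NAND H = H
m6 = m3 NOR m4 = H NOR H = L

m2 = H; m3 = H; m4 = H; m6 = L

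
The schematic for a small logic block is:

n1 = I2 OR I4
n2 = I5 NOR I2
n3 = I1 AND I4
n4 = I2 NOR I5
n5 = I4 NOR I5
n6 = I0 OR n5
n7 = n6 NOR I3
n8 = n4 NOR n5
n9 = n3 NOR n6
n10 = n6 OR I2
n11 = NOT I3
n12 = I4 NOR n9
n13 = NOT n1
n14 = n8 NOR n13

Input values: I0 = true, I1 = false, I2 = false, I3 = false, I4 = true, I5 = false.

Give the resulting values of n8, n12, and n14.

n8 = false, n12 = false, n14 = true

n1 = I2 OR I4 = false OR true = true
n3 = I1 AND I4 = false AND true = false
n4 = I2 NOR I5 = false NOR false = true
n5 = I4 NOR I5 = true NOR false = false
n6 = I0 OR n5 = true OR false = true
n8 = n4 NOR n5 = true NOR false = false
n9 = n3 NOR n6 = false NOR true = false
n12 = I4 NOR n9 = true NOR false = false
n13 = NOT n1 = NOT true = false
n14 = n8 NOR n13 = false NOR false = true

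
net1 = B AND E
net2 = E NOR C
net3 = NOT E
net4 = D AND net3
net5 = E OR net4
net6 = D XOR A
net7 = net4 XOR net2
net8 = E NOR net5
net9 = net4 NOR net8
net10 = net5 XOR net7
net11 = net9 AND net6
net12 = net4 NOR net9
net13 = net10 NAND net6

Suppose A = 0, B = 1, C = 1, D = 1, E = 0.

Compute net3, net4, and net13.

net2 = E NOR C = 0 NOR 1 = 0
net3 = NOT E = NOT 0 = 1
net4 = D AND net3 = 1 AND 1 = 1
net5 = E OR net4 = 0 OR 1 = 1
net6 = D XOR A = 1 XOR 0 = 1
net7 = net4 XOR net2 = 1 XOR 0 = 1
net10 = net5 XOR net7 = 1 XOR 1 = 0
net13 = net10 NAND net6 = 0 NAND 1 = 1

net3 = 1  net4 = 1  net13 = 1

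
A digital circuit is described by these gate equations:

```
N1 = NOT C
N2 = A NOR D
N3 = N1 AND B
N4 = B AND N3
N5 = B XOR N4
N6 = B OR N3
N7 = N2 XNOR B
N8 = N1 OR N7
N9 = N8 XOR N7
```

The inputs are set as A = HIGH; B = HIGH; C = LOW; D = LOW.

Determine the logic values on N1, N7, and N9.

N1 = HIGH  N7 = LOW  N9 = HIGH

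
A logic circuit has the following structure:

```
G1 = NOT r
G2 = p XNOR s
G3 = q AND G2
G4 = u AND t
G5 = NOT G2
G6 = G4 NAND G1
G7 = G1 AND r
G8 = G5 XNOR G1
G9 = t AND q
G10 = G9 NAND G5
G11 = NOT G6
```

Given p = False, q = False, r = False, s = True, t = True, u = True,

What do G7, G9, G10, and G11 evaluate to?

G1 = NOT r = NOT False = True
G2 = p XNOR s = False XNOR True = False
G4 = u AND t = True AND True = True
G5 = NOT G2 = NOT False = True
G6 = G4 NAND G1 = True NAND True = False
G7 = G1 AND r = True AND False = False
G9 = t AND q = True AND False = False
G10 = G9 NAND G5 = False NAND True = True
G11 = NOT G6 = NOT False = True

G7 = False, G9 = False, G10 = True, G11 = True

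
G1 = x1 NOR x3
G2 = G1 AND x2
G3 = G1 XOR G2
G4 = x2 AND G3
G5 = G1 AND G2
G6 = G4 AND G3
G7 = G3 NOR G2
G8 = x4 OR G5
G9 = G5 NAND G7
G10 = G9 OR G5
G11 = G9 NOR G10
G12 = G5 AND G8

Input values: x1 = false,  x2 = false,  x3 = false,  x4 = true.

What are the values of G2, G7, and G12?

G2 = false; G7 = false; G12 = false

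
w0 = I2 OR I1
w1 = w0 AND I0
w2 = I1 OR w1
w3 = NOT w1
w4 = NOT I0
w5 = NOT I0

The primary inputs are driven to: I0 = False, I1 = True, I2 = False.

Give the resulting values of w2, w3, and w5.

w2 = True, w3 = True, w5 = True

w0 = I2 OR I1 = False OR True = True
w1 = w0 AND I0 = True AND False = False
w2 = I1 OR w1 = True OR False = True
w3 = NOT w1 = NOT False = True
w5 = NOT I0 = NOT False = True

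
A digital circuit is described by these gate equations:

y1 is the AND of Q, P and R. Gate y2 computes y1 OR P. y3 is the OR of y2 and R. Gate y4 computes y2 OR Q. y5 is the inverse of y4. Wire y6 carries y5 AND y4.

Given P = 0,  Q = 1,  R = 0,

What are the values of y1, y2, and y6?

y1 = 0, y2 = 0, y6 = 0

y1 = Q AND P AND R = 1 AND 0 AND 0 = 0
y2 = y1 OR P = 0 OR 0 = 0
y4 = y2 OR Q = 0 OR 1 = 1
y5 = NOT y4 = NOT 1 = 0
y6 = y5 AND y4 = 0 AND 1 = 0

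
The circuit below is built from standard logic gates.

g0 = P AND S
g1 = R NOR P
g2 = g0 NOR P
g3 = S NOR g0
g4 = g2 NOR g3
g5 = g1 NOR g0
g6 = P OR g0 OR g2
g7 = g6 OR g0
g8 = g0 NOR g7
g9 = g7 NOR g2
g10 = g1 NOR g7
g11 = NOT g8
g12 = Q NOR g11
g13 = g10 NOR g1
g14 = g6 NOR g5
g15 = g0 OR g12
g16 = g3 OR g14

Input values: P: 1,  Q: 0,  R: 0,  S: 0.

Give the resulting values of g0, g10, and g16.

g0 = 0, g10 = 0, g16 = 1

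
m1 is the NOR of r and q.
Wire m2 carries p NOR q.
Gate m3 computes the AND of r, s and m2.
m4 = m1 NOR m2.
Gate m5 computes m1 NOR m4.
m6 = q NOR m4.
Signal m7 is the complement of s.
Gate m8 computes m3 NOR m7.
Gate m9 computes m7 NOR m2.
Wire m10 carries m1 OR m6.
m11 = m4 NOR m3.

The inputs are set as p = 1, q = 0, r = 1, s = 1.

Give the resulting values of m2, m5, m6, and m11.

m1 = r NOR q = 1 NOR 0 = 0
m2 = p NOR q = 1 NOR 0 = 0
m3 = r AND s AND m2 = 1 AND 1 AND 0 = 0
m4 = m1 NOR m2 = 0 NOR 0 = 1
m5 = m1 NOR m4 = 0 NOR 1 = 0
m6 = q NOR m4 = 0 NOR 1 = 0
m11 = m4 NOR m3 = 1 NOR 0 = 0

m2 = 0; m5 = 0; m6 = 0; m11 = 0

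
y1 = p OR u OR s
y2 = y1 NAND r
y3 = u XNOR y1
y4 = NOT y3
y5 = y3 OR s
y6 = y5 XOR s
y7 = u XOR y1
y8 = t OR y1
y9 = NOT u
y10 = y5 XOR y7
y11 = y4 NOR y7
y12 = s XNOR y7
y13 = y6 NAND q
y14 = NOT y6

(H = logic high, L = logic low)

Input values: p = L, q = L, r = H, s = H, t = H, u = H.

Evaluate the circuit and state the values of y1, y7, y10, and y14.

y1 = H  y7 = L  y10 = H  y14 = H

y1 = p OR u OR s = L OR H OR H = H
y3 = u XNOR y1 = H XNOR H = H
y5 = y3 OR s = H OR H = H
y6 = y5 XOR s = H XOR H = L
y7 = u XOR y1 = H XOR H = L
y10 = y5 XOR y7 = H XOR L = H
y14 = NOT y6 = NOT L = H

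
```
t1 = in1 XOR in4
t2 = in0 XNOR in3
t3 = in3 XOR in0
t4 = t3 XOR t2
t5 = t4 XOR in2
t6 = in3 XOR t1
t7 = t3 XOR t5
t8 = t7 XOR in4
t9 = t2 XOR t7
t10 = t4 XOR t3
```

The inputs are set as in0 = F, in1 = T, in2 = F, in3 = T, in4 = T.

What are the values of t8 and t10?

t8 = T, t10 = F

t2 = in0 XNOR in3 = F XNOR T = F
t3 = in3 XOR in0 = T XOR F = T
t4 = t3 XOR t2 = T XOR F = T
t5 = t4 XOR in2 = T XOR F = T
t7 = t3 XOR t5 = T XOR T = F
t8 = t7 XOR in4 = F XOR T = T
t10 = t4 XOR t3 = T XOR T = F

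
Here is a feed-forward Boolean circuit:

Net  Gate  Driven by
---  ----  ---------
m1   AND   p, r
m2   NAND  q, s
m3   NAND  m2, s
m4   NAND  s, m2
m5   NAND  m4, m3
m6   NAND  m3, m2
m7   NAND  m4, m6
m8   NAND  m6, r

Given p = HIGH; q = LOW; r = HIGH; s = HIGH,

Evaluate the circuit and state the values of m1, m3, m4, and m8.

m1 = HIGH; m3 = LOW; m4 = LOW; m8 = LOW

m1 = p AND r = HIGH AND HIGH = HIGH
m2 = q NAND s = LOW NAND HIGH = HIGH
m3 = m2 NAND s = HIGH NAND HIGH = LOW
m4 = s NAND m2 = HIGH NAND HIGH = LOW
m6 = m3 NAND m2 = LOW NAND HIGH = HIGH
m8 = m6 NAND r = HIGH NAND HIGH = LOW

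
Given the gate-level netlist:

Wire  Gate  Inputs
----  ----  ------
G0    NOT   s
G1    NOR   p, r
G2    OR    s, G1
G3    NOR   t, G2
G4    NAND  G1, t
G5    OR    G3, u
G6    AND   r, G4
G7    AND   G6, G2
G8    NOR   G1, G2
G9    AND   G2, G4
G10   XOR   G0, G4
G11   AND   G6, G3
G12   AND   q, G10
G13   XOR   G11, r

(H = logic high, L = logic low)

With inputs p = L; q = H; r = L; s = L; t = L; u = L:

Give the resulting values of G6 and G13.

G6 = L  G13 = L

G1 = p NOR r = L NOR L = H
G2 = s OR G1 = L OR H = H
G3 = t NOR G2 = L NOR H = L
G4 = G1 NAND t = H NAND L = H
G6 = r AND G4 = L AND H = L
G11 = G6 AND G3 = L AND L = L
G13 = G11 XOR r = L XOR L = L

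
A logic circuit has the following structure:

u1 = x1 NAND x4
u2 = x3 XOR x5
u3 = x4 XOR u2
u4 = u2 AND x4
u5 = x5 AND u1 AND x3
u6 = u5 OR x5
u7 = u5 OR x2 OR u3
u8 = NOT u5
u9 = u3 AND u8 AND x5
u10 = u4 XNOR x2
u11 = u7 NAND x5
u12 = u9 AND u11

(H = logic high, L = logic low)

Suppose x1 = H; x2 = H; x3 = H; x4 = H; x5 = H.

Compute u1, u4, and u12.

u1 = x1 NAND x4 = H NAND H = L
u2 = x3 XOR x5 = H XOR H = L
u3 = x4 XOR u2 = H XOR L = H
u4 = u2 AND x4 = L AND H = L
u5 = x5 AND u1 AND x3 = H AND L AND H = L
u7 = u5 OR x2 OR u3 = L OR H OR H = H
u8 = NOT u5 = NOT L = H
u9 = u3 AND u8 AND x5 = H AND H AND H = H
u11 = u7 NAND x5 = H NAND H = L
u12 = u9 AND u11 = H AND L = L

u1 = L  u4 = L  u12 = L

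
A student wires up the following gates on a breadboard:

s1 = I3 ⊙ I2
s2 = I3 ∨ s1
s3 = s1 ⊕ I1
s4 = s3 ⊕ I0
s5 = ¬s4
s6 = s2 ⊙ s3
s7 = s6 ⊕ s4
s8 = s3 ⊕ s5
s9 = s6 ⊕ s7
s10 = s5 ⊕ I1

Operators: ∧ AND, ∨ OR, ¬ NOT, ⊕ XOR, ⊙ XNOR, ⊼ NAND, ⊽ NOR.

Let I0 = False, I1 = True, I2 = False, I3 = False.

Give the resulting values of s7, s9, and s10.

s1 = I3 XNOR I2 = False XNOR False = True
s2 = I3 OR s1 = False OR True = True
s3 = s1 XOR I1 = True XOR True = False
s4 = s3 XOR I0 = False XOR False = False
s5 = NOT s4 = NOT False = True
s6 = s2 XNOR s3 = True XNOR False = False
s7 = s6 XOR s4 = False XOR False = False
s9 = s6 XOR s7 = False XOR False = False
s10 = s5 XOR I1 = True XOR True = False

s7 = False  s9 = False  s10 = False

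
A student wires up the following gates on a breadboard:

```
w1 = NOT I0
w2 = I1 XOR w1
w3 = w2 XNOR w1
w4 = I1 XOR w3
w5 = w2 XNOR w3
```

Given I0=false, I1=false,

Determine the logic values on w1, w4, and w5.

w1 = NOT I0 = NOT false = true
w2 = I1 XOR w1 = false XOR true = true
w3 = w2 XNOR w1 = true XNOR true = true
w4 = I1 XOR w3 = false XOR true = true
w5 = w2 XNOR w3 = true XNOR true = true

w1 = true  w4 = true  w5 = true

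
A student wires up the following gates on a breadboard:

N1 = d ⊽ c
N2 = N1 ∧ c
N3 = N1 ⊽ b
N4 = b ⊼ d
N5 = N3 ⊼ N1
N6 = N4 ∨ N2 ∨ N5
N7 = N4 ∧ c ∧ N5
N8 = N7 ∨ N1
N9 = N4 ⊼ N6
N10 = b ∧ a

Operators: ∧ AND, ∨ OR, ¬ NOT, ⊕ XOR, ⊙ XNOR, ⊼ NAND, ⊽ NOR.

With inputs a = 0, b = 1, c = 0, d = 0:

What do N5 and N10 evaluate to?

N1 = d NOR c = 0 NOR 0 = 1
N3 = N1 NOR b = 1 NOR 1 = 0
N5 = N3 NAND N1 = 0 NAND 1 = 1
N10 = b AND a = 1 AND 0 = 0

N5 = 1, N10 = 0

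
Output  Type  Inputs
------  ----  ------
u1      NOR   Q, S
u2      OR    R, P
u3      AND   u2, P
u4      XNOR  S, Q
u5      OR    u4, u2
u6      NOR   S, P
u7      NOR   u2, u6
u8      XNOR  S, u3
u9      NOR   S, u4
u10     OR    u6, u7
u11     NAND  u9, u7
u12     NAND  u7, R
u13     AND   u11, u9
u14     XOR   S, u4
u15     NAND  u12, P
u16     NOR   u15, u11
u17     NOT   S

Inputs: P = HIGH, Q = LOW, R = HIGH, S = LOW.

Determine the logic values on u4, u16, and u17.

u2 = R OR P = HIGH OR HIGH = HIGH
u4 = S XNOR Q = LOW XNOR LOW = HIGH
u6 = S NOR P = LOW NOR HIGH = LOW
u7 = u2 NOR u6 = HIGH NOR LOW = LOW
u9 = S NOR u4 = LOW NOR HIGH = LOW
u11 = u9 NAND u7 = LOW NAND LOW = HIGH
u12 = u7 NAND R = LOW NAND HIGH = HIGH
u15 = u12 NAND P = HIGH NAND HIGH = LOW
u16 = u15 NOR u11 = LOW NOR HIGH = LOW
u17 = NOT S = NOT LOW = HIGH

u4 = HIGH  u16 = LOW  u17 = HIGH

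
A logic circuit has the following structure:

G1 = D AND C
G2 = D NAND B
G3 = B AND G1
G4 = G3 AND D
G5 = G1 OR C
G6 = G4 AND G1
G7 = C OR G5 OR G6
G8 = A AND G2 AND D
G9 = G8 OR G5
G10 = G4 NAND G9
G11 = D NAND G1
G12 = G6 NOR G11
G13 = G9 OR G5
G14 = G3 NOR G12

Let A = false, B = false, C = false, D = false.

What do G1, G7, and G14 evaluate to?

G1 = D AND C = false AND false = false
G3 = B AND G1 = false AND false = false
G4 = G3 AND D = false AND false = false
G5 = G1 OR C = false OR false = false
G6 = G4 AND G1 = false AND false = false
G7 = C OR G5 OR G6 = false OR false OR false = false
G11 = D NAND G1 = false NAND false = true
G12 = G6 NOR G11 = false NOR true = false
G14 = G3 NOR G12 = false NOR false = true

G1 = false, G7 = false, G14 = true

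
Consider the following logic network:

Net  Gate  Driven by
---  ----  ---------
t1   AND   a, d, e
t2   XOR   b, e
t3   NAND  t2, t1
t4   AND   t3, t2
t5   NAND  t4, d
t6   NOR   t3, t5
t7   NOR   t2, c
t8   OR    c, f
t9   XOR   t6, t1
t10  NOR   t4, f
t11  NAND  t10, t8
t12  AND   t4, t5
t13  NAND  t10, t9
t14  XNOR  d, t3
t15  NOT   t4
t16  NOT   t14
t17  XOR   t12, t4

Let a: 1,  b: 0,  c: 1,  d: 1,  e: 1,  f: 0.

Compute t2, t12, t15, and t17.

t2 = 1, t12 = 0, t15 = 1, t17 = 0

t1 = a AND d AND e = 1 AND 1 AND 1 = 1
t2 = b XOR e = 0 XOR 1 = 1
t3 = t2 NAND t1 = 1 NAND 1 = 0
t4 = t3 AND t2 = 0 AND 1 = 0
t5 = t4 NAND d = 0 NAND 1 = 1
t12 = t4 AND t5 = 0 AND 1 = 0
t15 = NOT t4 = NOT 0 = 1
t17 = t12 XOR t4 = 0 XOR 0 = 0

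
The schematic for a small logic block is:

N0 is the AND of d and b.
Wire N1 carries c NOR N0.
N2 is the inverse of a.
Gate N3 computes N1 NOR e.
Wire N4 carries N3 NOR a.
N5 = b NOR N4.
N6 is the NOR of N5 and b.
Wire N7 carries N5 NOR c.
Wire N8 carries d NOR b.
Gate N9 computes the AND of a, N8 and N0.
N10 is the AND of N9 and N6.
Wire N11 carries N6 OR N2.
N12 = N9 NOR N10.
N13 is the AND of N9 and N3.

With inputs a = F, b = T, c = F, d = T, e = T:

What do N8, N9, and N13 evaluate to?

N8 = F; N9 = F; N13 = F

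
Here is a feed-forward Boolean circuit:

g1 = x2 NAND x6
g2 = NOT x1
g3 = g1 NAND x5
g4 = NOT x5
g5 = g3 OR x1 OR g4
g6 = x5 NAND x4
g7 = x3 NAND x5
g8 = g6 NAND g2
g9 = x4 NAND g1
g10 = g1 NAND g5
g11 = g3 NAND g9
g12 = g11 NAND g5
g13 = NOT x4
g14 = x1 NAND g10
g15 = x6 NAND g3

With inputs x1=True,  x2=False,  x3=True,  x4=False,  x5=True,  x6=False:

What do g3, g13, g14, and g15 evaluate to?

g1 = x2 NAND x6 = False NAND False = True
g3 = g1 NAND x5 = True NAND True = False
g4 = NOT x5 = NOT True = False
g5 = g3 OR x1 OR g4 = False OR True OR False = True
g10 = g1 NAND g5 = True NAND True = False
g13 = NOT x4 = NOT False = True
g14 = x1 NAND g10 = True NAND False = True
g15 = x6 NAND g3 = False NAND False = True

g3 = False  g13 = True  g14 = True  g15 = True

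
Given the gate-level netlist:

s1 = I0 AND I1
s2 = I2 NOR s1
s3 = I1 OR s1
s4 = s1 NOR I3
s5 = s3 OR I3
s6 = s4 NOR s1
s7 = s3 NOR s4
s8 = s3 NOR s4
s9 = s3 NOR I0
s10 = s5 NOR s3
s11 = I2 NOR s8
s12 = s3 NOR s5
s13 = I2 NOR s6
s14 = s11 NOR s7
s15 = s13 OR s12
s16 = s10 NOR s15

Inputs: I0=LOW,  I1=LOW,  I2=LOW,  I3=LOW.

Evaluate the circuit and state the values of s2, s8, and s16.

s1 = I0 AND I1 = LOW AND LOW = LOW
s2 = I2 NOR s1 = LOW NOR LOW = HIGH
s3 = I1 OR s1 = LOW OR LOW = LOW
s4 = s1 NOR I3 = LOW NOR LOW = HIGH
s5 = s3 OR I3 = LOW OR LOW = LOW
s6 = s4 NOR s1 = HIGH NOR LOW = LOW
s8 = s3 NOR s4 = LOW NOR HIGH = LOW
s10 = s5 NOR s3 = LOW NOR LOW = HIGH
s12 = s3 NOR s5 = LOW NOR LOW = HIGH
s13 = I2 NOR s6 = LOW NOR LOW = HIGH
s15 = s13 OR s12 = HIGH OR HIGH = HIGH
s16 = s10 NOR s15 = HIGH NOR HIGH = LOW

s2 = HIGH, s8 = LOW, s16 = LOW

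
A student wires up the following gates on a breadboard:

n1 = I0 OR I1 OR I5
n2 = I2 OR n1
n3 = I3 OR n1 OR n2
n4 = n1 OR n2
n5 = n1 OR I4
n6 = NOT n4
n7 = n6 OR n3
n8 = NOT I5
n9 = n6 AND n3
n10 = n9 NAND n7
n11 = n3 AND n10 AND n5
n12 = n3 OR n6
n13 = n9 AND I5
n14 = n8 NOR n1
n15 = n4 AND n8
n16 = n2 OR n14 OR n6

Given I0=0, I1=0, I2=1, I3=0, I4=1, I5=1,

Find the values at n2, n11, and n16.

n2 = 1  n11 = 1  n16 = 1

n1 = I0 OR I1 OR I5 = 0 OR 0 OR 1 = 1
n2 = I2 OR n1 = 1 OR 1 = 1
n3 = I3 OR n1 OR n2 = 0 OR 1 OR 1 = 1
n4 = n1 OR n2 = 1 OR 1 = 1
n5 = n1 OR I4 = 1 OR 1 = 1
n6 = NOT n4 = NOT 1 = 0
n7 = n6 OR n3 = 0 OR 1 = 1
n8 = NOT I5 = NOT 1 = 0
n9 = n6 AND n3 = 0 AND 1 = 0
n10 = n9 NAND n7 = 0 NAND 1 = 1
n11 = n3 AND n10 AND n5 = 1 AND 1 AND 1 = 1
n14 = n8 NOR n1 = 0 NOR 1 = 0
n16 = n2 OR n14 OR n6 = 1 OR 0 OR 0 = 1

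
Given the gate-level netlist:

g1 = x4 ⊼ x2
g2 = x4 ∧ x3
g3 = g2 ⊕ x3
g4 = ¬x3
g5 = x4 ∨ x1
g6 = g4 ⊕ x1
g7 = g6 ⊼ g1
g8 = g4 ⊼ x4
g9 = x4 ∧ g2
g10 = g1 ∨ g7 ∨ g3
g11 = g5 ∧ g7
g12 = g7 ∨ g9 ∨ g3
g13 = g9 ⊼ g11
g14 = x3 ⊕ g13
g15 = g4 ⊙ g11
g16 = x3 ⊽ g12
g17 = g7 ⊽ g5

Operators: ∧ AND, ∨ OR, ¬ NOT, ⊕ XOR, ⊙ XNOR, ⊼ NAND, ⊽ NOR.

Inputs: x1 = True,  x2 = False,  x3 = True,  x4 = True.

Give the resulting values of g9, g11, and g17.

g1 = x4 NAND x2 = True NAND False = True
g2 = x4 AND x3 = True AND True = True
g4 = NOT x3 = NOT True = False
g5 = x4 OR x1 = True OR True = True
g6 = g4 XOR x1 = False XOR True = True
g7 = g6 NAND g1 = True NAND True = False
g9 = x4 AND g2 = True AND True = True
g11 = g5 AND g7 = True AND False = False
g17 = g7 NOR g5 = False NOR True = False

g9 = True  g11 = False  g17 = False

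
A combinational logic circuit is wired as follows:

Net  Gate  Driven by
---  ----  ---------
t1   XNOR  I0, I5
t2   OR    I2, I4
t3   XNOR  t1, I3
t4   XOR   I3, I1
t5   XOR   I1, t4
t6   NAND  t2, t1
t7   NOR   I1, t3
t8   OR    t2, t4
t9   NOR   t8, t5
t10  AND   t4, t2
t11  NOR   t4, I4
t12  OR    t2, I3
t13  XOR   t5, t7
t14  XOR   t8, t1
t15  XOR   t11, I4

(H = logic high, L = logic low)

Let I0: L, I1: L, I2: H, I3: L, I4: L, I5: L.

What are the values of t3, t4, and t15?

t3 = L, t4 = L, t15 = H

t1 = I0 XNOR I5 = L XNOR L = H
t3 = t1 XNOR I3 = H XNOR L = L
t4 = I3 XOR I1 = L XOR L = L
t11 = t4 NOR I4 = L NOR L = H
t15 = t11 XOR I4 = H XOR L = H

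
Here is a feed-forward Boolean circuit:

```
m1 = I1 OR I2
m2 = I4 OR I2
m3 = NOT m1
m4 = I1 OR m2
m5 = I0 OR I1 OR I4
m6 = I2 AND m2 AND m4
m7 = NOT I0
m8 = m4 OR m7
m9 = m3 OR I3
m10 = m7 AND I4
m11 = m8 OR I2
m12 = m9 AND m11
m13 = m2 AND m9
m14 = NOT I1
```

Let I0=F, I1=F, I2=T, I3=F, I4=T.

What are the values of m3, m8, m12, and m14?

m3 = F, m8 = T, m12 = F, m14 = T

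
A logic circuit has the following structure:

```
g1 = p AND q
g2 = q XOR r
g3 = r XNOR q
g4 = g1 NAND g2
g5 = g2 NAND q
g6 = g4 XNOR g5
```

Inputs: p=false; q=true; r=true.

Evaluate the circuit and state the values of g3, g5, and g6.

g1 = p AND q = false AND true = false
g2 = q XOR r = true XOR true = false
g3 = r XNOR q = true XNOR true = true
g4 = g1 NAND g2 = false NAND false = true
g5 = g2 NAND q = false NAND true = true
g6 = g4 XNOR g5 = true XNOR true = true

g3 = true, g5 = true, g6 = true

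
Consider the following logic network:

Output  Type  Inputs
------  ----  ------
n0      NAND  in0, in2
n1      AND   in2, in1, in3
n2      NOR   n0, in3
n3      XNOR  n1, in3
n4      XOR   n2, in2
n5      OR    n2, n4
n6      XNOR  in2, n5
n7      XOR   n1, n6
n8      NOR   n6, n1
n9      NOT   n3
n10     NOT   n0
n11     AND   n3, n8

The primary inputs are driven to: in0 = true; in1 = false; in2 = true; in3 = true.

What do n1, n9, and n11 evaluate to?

n0 = in0 NAND in2 = true NAND true = false
n1 = in2 AND in1 AND in3 = true AND false AND true = false
n2 = n0 NOR in3 = false NOR true = false
n3 = n1 XNOR in3 = false XNOR true = false
n4 = n2 XOR in2 = false XOR true = true
n5 = n2 OR n4 = false OR true = true
n6 = in2 XNOR n5 = true XNOR true = true
n8 = n6 NOR n1 = true NOR false = false
n9 = NOT n3 = NOT false = true
n11 = n3 AND n8 = false AND false = false

n1 = false, n9 = true, n11 = false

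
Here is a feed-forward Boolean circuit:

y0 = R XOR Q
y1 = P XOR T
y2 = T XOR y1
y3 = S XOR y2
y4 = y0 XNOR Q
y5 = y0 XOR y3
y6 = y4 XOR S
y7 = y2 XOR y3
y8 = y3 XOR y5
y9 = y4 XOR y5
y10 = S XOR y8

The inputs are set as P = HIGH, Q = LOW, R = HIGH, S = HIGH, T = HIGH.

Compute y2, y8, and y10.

y0 = R XOR Q = HIGH XOR LOW = HIGH
y1 = P XOR T = HIGH XOR HIGH = LOW
y2 = T XOR y1 = HIGH XOR LOW = HIGH
y3 = S XOR y2 = HIGH XOR HIGH = LOW
y5 = y0 XOR y3 = HIGH XOR LOW = HIGH
y8 = y3 XOR y5 = LOW XOR HIGH = HIGH
y10 = S XOR y8 = HIGH XOR HIGH = LOW

y2 = HIGH, y8 = HIGH, y10 = LOW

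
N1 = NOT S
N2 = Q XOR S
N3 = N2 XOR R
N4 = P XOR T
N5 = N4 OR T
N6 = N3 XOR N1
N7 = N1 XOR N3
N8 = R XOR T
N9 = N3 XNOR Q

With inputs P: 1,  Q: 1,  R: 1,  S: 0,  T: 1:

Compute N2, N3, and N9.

N2 = 1  N3 = 0  N9 = 0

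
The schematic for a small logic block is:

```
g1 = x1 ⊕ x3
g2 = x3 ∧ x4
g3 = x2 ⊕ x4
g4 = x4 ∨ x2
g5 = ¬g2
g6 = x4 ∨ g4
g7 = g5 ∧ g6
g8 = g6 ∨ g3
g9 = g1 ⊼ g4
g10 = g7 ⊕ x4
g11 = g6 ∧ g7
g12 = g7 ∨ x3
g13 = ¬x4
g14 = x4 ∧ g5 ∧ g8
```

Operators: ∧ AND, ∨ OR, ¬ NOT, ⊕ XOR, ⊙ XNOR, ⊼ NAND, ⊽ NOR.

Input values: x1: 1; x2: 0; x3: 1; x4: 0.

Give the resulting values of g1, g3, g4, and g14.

g1 = 0; g3 = 0; g4 = 0; g14 = 0

g1 = x1 XOR x3 = 1 XOR 1 = 0
g2 = x3 AND x4 = 1 AND 0 = 0
g3 = x2 XOR x4 = 0 XOR 0 = 0
g4 = x4 OR x2 = 0 OR 0 = 0
g5 = NOT g2 = NOT 0 = 1
g6 = x4 OR g4 = 0 OR 0 = 0
g8 = g6 OR g3 = 0 OR 0 = 0
g14 = x4 AND g5 AND g8 = 0 AND 1 AND 0 = 0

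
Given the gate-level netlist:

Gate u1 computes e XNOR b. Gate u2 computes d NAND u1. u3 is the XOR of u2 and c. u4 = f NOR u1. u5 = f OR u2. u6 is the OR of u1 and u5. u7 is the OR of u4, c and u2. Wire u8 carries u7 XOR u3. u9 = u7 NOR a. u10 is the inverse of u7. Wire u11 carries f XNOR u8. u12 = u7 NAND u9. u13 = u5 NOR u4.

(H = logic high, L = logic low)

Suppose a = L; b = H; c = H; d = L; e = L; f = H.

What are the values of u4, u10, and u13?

u1 = e XNOR b = L XNOR H = L
u2 = d NAND u1 = L NAND L = H
u4 = f NOR u1 = H NOR L = L
u5 = f OR u2 = H OR H = H
u7 = u4 OR c OR u2 = L OR H OR H = H
u10 = NOT u7 = NOT H = L
u13 = u5 NOR u4 = H NOR L = L

u4 = L; u10 = L; u13 = L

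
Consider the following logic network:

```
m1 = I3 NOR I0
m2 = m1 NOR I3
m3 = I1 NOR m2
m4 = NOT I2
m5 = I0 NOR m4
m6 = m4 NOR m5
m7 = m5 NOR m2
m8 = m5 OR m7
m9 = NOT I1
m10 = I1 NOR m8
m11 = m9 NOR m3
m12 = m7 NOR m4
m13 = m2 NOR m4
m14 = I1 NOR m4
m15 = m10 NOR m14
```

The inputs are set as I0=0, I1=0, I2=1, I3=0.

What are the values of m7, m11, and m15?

m1 = I3 NOR I0 = 0 NOR 0 = 1
m2 = m1 NOR I3 = 1 NOR 0 = 0
m3 = I1 NOR m2 = 0 NOR 0 = 1
m4 = NOT I2 = NOT 1 = 0
m5 = I0 NOR m4 = 0 NOR 0 = 1
m7 = m5 NOR m2 = 1 NOR 0 = 0
m8 = m5 OR m7 = 1 OR 0 = 1
m9 = NOT I1 = NOT 0 = 1
m10 = I1 NOR m8 = 0 NOR 1 = 0
m11 = m9 NOR m3 = 1 NOR 1 = 0
m14 = I1 NOR m4 = 0 NOR 0 = 1
m15 = m10 NOR m14 = 0 NOR 1 = 0

m7 = 0, m11 = 0, m15 = 0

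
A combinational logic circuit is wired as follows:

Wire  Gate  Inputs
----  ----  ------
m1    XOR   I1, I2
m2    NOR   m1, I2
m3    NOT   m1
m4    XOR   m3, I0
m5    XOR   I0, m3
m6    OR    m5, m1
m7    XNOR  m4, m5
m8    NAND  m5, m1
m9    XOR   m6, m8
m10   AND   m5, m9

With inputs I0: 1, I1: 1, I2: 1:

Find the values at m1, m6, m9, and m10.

m1 = I1 XOR I2 = 1 XOR 1 = 0
m3 = NOT m1 = NOT 0 = 1
m5 = I0 XOR m3 = 1 XOR 1 = 0
m6 = m5 OR m1 = 0 OR 0 = 0
m8 = m5 NAND m1 = 0 NAND 0 = 1
m9 = m6 XOR m8 = 0 XOR 1 = 1
m10 = m5 AND m9 = 0 AND 1 = 0

m1 = 0, m6 = 0, m9 = 1, m10 = 0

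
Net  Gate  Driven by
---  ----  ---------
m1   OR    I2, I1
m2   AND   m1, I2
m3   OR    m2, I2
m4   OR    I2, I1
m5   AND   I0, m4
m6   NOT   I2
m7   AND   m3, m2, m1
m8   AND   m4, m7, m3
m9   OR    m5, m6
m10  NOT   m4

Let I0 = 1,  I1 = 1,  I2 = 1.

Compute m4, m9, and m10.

m4 = I2 OR I1 = 1 OR 1 = 1
m5 = I0 AND m4 = 1 AND 1 = 1
m6 = NOT I2 = NOT 1 = 0
m9 = m5 OR m6 = 1 OR 0 = 1
m10 = NOT m4 = NOT 1 = 0

m4 = 1, m9 = 1, m10 = 0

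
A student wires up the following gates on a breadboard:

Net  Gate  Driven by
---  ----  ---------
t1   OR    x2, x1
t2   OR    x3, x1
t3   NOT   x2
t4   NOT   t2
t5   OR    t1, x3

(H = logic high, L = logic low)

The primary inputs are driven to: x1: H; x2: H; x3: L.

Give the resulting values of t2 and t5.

t2 = H; t5 = H

t1 = x2 OR x1 = H OR H = H
t2 = x3 OR x1 = L OR H = H
t5 = t1 OR x3 = H OR L = H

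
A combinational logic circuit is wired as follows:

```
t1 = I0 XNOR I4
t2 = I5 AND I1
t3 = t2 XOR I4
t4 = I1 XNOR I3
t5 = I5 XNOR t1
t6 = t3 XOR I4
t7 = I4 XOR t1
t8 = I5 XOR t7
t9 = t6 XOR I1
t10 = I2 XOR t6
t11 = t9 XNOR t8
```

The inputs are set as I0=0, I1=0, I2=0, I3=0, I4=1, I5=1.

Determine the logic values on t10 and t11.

t10 = 0; t11 = 1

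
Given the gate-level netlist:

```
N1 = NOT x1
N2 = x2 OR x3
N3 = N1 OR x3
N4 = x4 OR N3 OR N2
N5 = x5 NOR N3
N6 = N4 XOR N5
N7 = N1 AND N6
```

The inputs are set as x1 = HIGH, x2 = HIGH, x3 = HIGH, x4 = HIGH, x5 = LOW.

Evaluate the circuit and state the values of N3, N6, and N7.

N1 = NOT x1 = NOT HIGH = LOW
N2 = x2 OR x3 = HIGH OR HIGH = HIGH
N3 = N1 OR x3 = LOW OR HIGH = HIGH
N4 = x4 OR N3 OR N2 = HIGH OR HIGH OR HIGH = HIGH
N5 = x5 NOR N3 = LOW NOR HIGH = LOW
N6 = N4 XOR N5 = HIGH XOR LOW = HIGH
N7 = N1 AND N6 = LOW AND HIGH = LOW

N3 = HIGH; N6 = HIGH; N7 = LOW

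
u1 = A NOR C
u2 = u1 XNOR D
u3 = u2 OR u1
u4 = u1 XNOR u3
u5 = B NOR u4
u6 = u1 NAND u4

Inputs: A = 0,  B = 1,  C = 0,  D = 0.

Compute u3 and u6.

u3 = 1  u6 = 0

u1 = A NOR C = 0 NOR 0 = 1
u2 = u1 XNOR D = 1 XNOR 0 = 0
u3 = u2 OR u1 = 0 OR 1 = 1
u4 = u1 XNOR u3 = 1 XNOR 1 = 1
u6 = u1 NAND u4 = 1 NAND 1 = 0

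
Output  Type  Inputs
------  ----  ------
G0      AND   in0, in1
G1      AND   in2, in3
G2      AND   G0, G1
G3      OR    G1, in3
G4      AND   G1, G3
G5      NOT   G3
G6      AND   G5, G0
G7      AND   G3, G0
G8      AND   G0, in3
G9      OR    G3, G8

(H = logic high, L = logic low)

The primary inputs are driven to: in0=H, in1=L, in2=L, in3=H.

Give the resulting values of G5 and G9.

G5 = L, G9 = H

G0 = in0 AND in1 = H AND L = L
G1 = in2 AND in3 = L AND H = L
G3 = G1 OR in3 = L OR H = H
G5 = NOT G3 = NOT H = L
G8 = G0 AND in3 = L AND H = L
G9 = G3 OR G8 = H OR L = H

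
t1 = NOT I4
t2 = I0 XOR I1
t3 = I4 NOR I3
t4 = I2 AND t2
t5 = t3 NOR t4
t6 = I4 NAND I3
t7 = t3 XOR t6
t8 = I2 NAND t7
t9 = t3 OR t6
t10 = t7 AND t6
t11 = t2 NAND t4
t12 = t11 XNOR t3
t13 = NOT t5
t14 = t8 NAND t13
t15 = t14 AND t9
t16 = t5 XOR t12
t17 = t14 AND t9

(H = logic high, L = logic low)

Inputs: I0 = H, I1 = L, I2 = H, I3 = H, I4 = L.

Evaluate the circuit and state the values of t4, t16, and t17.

t4 = H, t16 = H, t17 = H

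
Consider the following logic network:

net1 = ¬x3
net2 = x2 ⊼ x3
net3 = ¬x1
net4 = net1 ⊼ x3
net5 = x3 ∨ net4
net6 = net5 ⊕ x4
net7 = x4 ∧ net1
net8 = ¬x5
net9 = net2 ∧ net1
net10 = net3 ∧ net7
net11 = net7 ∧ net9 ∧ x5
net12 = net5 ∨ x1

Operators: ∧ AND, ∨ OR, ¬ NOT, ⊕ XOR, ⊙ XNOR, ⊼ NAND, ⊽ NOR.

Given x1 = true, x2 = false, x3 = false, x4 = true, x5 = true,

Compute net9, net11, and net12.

net1 = NOT x3 = NOT false = true
net2 = x2 NAND x3 = false NAND false = true
net4 = net1 NAND x3 = true NAND false = true
net5 = x3 OR net4 = false OR true = true
net7 = x4 AND net1 = true AND true = true
net9 = net2 AND net1 = true AND true = true
net11 = net7 AND net9 AND x5 = true AND true AND true = true
net12 = net5 OR x1 = true OR true = true

net9 = true, net11 = true, net12 = true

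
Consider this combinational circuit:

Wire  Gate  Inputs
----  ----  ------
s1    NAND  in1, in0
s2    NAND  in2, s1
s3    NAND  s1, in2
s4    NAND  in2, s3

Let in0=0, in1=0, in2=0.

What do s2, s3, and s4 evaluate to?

s2 = 1, s3 = 1, s4 = 1

s1 = in1 NAND in0 = 0 NAND 0 = 1
s2 = in2 NAND s1 = 0 NAND 1 = 1
s3 = s1 NAND in2 = 1 NAND 0 = 1
s4 = in2 NAND s3 = 0 NAND 1 = 1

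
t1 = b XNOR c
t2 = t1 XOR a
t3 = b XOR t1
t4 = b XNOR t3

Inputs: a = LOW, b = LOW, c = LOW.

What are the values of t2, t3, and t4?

t1 = b XNOR c = LOW XNOR LOW = HIGH
t2 = t1 XOR a = HIGH XOR LOW = HIGH
t3 = b XOR t1 = LOW XOR HIGH = HIGH
t4 = b XNOR t3 = LOW XNOR HIGH = LOW

t2 = HIGH  t3 = HIGH  t4 = LOW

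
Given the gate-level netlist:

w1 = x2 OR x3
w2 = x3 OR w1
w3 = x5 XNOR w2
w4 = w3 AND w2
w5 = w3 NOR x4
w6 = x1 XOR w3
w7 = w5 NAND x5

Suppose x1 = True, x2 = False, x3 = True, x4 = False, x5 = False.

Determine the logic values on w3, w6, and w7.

w1 = x2 OR x3 = False OR True = True
w2 = x3 OR w1 = True OR True = True
w3 = x5 XNOR w2 = False XNOR True = False
w5 = w3 NOR x4 = False NOR False = True
w6 = x1 XOR w3 = True XOR False = True
w7 = w5 NAND x5 = True NAND False = True

w3 = False, w6 = True, w7 = True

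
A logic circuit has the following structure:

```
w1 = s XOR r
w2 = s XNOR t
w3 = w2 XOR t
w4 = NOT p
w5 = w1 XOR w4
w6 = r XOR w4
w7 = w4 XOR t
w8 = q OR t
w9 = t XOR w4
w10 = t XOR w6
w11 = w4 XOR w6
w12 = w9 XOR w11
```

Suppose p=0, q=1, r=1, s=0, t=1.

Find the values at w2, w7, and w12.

w2 = 0, w7 = 0, w12 = 1

w2 = s XNOR t = 0 XNOR 1 = 0
w4 = NOT p = NOT 0 = 1
w6 = r XOR w4 = 1 XOR 1 = 0
w7 = w4 XOR t = 1 XOR 1 = 0
w9 = t XOR w4 = 1 XOR 1 = 0
w11 = w4 XOR w6 = 1 XOR 0 = 1
w12 = w9 XOR w11 = 0 XOR 1 = 1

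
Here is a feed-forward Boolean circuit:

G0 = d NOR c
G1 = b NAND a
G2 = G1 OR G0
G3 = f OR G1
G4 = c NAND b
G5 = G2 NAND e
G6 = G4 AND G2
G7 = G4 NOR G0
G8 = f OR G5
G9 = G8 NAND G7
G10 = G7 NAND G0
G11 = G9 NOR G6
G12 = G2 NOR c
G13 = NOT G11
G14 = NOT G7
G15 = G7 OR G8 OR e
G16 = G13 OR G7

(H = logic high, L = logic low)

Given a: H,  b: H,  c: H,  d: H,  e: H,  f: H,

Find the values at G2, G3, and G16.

G2 = L, G3 = H, G16 = H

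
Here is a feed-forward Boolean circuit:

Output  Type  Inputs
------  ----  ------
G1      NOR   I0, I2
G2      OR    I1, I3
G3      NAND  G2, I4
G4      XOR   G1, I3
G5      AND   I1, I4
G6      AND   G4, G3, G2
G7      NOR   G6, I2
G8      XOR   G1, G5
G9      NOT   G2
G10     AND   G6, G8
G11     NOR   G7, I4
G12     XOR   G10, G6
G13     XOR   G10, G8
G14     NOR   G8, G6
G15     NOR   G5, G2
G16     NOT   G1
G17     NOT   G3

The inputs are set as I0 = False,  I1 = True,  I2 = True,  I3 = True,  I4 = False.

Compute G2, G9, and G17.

G2 = True, G9 = False, G17 = False

G2 = I1 OR I3 = True OR True = True
G3 = G2 NAND I4 = True NAND False = True
G9 = NOT G2 = NOT True = False
G17 = NOT G3 = NOT True = False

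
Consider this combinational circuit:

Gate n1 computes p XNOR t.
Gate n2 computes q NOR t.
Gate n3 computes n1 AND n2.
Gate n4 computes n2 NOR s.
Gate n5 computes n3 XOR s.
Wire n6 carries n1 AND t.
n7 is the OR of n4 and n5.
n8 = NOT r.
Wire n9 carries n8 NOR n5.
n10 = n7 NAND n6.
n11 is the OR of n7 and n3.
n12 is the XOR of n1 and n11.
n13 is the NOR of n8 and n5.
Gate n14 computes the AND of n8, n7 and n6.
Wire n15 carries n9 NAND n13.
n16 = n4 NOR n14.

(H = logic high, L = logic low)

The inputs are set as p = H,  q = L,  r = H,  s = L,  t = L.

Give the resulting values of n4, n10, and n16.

n1 = p XNOR t = H XNOR L = L
n2 = q NOR t = L NOR L = H
n3 = n1 AND n2 = L AND H = L
n4 = n2 NOR s = H NOR L = L
n5 = n3 XOR s = L XOR L = L
n6 = n1 AND t = L AND L = L
n7 = n4 OR n5 = L OR L = L
n8 = NOT r = NOT H = L
n10 = n7 NAND n6 = L NAND L = H
n14 = n8 AND n7 AND n6 = L AND L AND L = L
n16 = n4 NOR n14 = L NOR L = H

n4 = L, n10 = H, n16 = H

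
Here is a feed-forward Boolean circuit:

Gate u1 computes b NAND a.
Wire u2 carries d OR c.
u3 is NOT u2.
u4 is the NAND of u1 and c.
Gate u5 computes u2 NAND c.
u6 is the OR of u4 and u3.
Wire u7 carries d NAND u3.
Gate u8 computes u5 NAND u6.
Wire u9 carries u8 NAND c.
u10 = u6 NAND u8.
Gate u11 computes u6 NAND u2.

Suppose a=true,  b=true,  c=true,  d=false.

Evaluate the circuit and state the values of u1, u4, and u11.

u1 = false; u4 = true; u11 = false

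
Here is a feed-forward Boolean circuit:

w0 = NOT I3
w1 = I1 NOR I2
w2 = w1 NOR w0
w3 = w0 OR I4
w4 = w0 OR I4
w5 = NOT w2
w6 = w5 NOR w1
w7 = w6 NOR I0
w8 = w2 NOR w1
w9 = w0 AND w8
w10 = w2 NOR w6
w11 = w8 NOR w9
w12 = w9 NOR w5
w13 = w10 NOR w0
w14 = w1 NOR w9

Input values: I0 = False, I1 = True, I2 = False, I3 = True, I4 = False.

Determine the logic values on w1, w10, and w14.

w0 = NOT I3 = NOT True = False
w1 = I1 NOR I2 = True NOR False = False
w2 = w1 NOR w0 = False NOR False = True
w5 = NOT w2 = NOT True = False
w6 = w5 NOR w1 = False NOR False = True
w8 = w2 NOR w1 = True NOR False = False
w9 = w0 AND w8 = False AND False = False
w10 = w2 NOR w6 = True NOR True = False
w14 = w1 NOR w9 = False NOR False = True

w1 = False, w10 = False, w14 = True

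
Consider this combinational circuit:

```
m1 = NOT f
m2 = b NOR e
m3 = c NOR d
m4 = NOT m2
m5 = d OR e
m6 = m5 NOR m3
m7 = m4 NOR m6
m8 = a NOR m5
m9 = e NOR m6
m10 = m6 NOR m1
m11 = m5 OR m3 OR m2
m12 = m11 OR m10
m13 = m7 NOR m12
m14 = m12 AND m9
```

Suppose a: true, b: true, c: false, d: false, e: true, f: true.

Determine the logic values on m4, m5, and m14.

m4 = true, m5 = true, m14 = false

m1 = NOT f = NOT true = false
m2 = b NOR e = true NOR true = false
m3 = c NOR d = false NOR false = true
m4 = NOT m2 = NOT false = true
m5 = d OR e = false OR true = true
m6 = m5 NOR m3 = true NOR true = false
m9 = e NOR m6 = true NOR false = false
m10 = m6 NOR m1 = false NOR false = true
m11 = m5 OR m3 OR m2 = true OR true OR false = true
m12 = m11 OR m10 = true OR true = true
m14 = m12 AND m9 = true AND false = false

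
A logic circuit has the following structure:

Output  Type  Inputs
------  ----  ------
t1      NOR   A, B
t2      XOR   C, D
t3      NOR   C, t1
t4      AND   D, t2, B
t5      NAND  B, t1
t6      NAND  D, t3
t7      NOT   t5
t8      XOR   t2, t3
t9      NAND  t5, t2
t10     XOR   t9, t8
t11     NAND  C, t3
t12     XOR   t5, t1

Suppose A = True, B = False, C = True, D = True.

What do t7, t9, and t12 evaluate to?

t7 = False, t9 = True, t12 = True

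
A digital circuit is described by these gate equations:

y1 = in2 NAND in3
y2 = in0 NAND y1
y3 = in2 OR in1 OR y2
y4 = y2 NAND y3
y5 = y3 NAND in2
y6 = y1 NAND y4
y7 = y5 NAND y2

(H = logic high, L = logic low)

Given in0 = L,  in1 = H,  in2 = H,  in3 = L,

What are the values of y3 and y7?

y3 = H; y7 = H

y1 = in2 NAND in3 = H NAND L = H
y2 = in0 NAND y1 = L NAND H = H
y3 = in2 OR in1 OR y2 = H OR H OR H = H
y5 = y3 NAND in2 = H NAND H = L
y7 = y5 NAND y2 = L NAND H = H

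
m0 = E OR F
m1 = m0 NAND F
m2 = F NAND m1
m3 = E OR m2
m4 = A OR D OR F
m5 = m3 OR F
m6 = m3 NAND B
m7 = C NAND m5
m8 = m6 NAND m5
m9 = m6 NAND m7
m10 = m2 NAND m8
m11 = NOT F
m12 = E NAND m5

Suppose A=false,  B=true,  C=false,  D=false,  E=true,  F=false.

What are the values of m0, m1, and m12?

m0 = E OR F = true OR false = true
m1 = m0 NAND F = true NAND false = true
m2 = F NAND m1 = false NAND true = true
m3 = E OR m2 = true OR true = true
m5 = m3 OR F = true OR false = true
m12 = E NAND m5 = true NAND true = false

m0 = true  m1 = true  m12 = false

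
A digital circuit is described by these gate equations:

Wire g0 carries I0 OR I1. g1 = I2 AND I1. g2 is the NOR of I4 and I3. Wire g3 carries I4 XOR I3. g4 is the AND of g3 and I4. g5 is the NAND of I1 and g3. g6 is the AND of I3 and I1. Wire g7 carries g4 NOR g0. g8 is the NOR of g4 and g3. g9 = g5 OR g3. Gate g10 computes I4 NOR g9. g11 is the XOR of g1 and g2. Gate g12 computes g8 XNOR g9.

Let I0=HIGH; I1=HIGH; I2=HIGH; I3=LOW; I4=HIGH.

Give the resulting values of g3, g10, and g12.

g3 = HIGH, g10 = LOW, g12 = LOW

g3 = I4 XOR I3 = HIGH XOR LOW = HIGH
g4 = g3 AND I4 = HIGH AND HIGH = HIGH
g5 = I1 NAND g3 = HIGH NAND HIGH = LOW
g8 = g4 NOR g3 = HIGH NOR HIGH = LOW
g9 = g5 OR g3 = LOW OR HIGH = HIGH
g10 = I4 NOR g9 = HIGH NOR HIGH = LOW
g12 = g8 XNOR g9 = LOW XNOR HIGH = LOW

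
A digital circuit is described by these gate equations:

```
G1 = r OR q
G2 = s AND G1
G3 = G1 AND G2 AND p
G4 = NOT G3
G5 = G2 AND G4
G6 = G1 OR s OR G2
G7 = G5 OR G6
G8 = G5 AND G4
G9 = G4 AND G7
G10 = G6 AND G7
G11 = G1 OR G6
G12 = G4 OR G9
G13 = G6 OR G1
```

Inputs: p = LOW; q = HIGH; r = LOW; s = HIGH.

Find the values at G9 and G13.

G9 = HIGH; G13 = HIGH

G1 = r OR q = LOW OR HIGH = HIGH
G2 = s AND G1 = HIGH AND HIGH = HIGH
G3 = G1 AND G2 AND p = HIGH AND HIGH AND LOW = LOW
G4 = NOT G3 = NOT LOW = HIGH
G5 = G2 AND G4 = HIGH AND HIGH = HIGH
G6 = G1 OR s OR G2 = HIGH OR HIGH OR HIGH = HIGH
G7 = G5 OR G6 = HIGH OR HIGH = HIGH
G9 = G4 AND G7 = HIGH AND HIGH = HIGH
G13 = G6 OR G1 = HIGH OR HIGH = HIGH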